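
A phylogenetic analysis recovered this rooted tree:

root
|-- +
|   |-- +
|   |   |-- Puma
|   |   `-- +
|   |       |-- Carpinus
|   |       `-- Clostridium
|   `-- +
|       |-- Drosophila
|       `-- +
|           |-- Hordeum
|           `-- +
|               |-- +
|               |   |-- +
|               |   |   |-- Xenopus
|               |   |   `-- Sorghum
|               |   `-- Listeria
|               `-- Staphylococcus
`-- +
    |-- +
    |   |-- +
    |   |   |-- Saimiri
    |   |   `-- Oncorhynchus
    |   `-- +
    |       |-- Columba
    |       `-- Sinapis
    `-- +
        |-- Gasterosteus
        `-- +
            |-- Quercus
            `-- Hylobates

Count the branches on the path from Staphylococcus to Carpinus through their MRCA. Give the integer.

7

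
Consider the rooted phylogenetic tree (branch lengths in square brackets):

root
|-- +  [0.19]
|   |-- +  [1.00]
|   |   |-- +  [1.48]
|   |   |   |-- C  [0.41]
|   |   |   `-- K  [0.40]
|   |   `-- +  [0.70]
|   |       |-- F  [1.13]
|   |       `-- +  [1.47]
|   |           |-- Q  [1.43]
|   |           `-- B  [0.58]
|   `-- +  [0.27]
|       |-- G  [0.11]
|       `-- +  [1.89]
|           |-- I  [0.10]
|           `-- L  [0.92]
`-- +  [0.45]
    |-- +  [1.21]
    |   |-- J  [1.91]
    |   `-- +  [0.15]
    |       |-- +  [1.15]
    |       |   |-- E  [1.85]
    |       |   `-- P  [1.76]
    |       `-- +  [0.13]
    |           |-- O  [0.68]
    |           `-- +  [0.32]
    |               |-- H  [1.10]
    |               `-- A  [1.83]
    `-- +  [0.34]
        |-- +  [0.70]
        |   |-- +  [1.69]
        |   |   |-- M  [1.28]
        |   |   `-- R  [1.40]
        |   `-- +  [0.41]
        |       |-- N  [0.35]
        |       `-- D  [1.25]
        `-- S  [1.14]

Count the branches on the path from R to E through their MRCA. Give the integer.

8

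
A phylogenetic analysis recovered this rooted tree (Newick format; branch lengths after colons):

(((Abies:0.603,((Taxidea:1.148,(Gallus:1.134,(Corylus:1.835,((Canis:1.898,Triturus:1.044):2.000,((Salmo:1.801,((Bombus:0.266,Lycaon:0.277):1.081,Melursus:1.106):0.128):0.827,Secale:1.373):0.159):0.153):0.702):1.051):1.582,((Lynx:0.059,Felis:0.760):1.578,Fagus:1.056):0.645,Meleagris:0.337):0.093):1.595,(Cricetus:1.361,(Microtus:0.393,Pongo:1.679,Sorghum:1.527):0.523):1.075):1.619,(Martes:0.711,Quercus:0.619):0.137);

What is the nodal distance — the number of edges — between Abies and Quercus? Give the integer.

5

The MRCA of Abies and Quercus is the root of the tree.
From Abies up to that node: 3 branches. From Quercus up to the same node: 2 branches. Total: 3 + 2 = 5.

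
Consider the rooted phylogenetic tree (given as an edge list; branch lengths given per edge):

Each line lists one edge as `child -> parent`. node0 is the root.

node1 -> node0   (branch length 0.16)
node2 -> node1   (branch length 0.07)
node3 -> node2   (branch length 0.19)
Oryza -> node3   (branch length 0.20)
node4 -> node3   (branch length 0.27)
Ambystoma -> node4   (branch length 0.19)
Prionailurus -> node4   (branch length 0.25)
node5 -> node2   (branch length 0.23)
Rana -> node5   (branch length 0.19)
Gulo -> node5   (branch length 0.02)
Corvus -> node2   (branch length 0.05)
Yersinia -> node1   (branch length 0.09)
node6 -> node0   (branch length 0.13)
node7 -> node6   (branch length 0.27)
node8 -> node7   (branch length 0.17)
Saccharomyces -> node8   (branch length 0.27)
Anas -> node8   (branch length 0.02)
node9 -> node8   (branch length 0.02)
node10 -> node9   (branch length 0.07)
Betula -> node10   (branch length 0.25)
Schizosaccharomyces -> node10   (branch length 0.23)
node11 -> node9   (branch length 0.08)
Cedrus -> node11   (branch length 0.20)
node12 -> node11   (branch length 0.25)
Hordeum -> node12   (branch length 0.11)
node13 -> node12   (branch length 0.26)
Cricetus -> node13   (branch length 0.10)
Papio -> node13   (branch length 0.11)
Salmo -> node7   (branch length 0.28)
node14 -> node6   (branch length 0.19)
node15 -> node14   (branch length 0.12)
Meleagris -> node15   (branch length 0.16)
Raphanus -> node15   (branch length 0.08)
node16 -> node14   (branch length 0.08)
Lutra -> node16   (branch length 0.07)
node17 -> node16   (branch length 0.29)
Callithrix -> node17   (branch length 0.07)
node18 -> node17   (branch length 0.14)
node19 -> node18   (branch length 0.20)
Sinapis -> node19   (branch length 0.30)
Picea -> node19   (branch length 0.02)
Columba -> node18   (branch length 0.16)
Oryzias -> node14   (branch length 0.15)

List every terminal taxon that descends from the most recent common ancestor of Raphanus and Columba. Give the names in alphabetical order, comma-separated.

Callithrix, Columba, Lutra, Meleagris, Oryzias, Picea, Raphanus, Sinapis

Tracing Raphanus: it sits inside (Meleagris,Raphanus).
Tracing Columba: it sits inside ((Sinapis,Picea),Columba).
The smallest clade enclosing both is ((Meleagris,Raphanus),(Lutra,(Callithrix,((Sinapis,Picea),Columba))),Oryzias); the answer is its 8 terminal taxa in alphabetical order.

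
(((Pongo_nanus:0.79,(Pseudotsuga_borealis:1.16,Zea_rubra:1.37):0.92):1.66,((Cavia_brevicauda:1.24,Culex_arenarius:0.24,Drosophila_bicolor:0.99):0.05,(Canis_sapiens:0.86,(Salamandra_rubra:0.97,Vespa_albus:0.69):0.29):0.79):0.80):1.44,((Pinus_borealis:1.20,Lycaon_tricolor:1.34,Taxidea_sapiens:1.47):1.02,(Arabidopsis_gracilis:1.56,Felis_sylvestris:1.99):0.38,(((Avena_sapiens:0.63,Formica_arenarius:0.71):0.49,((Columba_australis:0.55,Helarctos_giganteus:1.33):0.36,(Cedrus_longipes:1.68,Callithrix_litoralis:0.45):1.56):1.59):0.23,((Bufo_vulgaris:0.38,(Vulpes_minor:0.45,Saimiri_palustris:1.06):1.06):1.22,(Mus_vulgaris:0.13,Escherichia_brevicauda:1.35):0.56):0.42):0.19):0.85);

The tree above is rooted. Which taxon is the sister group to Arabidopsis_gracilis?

Felis_sylvestris

Arabidopsis_gracilis attaches to the tree at the node subtending (Arabidopsis_gracilis,Felis_sylvestris).
The other lineage descending from that same node — the sister group — is the single tip Felis_sylvestris.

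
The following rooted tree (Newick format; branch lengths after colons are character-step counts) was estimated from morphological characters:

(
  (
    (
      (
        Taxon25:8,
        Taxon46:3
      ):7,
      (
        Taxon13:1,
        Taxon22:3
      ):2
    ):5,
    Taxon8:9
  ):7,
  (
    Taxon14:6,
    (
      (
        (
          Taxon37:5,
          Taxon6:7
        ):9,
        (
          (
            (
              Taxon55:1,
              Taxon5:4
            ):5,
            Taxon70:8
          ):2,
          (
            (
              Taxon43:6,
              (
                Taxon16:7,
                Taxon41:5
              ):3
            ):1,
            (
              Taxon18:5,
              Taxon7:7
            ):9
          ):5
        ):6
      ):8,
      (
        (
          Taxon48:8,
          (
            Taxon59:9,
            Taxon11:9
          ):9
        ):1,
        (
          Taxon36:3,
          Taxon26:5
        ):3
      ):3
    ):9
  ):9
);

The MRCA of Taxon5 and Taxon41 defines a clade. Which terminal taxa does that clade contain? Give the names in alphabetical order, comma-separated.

Taxon16, Taxon18, Taxon41, Taxon43, Taxon5, Taxon55, Taxon7, Taxon70

Tracing Taxon5: it sits inside (Taxon55,Taxon5).
Tracing Taxon41: it sits inside (Taxon16,Taxon41).
The smallest clade enclosing both is (((Taxon55,Taxon5),Taxon70),((Taxon43,(Taxon16,Taxon41)),(Taxon18,Taxon7))); the answer is its 8 terminal taxa in alphabetical order.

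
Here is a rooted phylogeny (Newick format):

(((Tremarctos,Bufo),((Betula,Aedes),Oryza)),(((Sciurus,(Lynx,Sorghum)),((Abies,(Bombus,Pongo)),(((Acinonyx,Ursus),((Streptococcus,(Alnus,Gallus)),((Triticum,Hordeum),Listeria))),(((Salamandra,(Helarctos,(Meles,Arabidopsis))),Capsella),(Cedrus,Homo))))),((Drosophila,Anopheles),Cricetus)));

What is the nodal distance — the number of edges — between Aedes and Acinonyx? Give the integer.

11

The MRCA of Aedes and Acinonyx is the root of the tree.
From Aedes up to that node: 4 branches. From Acinonyx up to the same node: 7 branches. Total: 4 + 7 = 11.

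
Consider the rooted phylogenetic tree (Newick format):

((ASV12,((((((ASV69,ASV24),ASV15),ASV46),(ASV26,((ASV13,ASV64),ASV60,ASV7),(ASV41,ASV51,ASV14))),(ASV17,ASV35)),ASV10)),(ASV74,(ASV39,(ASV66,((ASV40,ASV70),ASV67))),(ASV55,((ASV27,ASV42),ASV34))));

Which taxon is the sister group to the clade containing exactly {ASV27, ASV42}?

The clade containing exactly {ASV27, ASV42} attaches to the tree at the node subtending ((ASV27,ASV42),ASV34).
The other lineage descending from that same node — the sister group — is the single tip ASV34.

ASV34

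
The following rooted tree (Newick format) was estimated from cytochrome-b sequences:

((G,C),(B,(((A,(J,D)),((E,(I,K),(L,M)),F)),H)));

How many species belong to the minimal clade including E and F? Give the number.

The MRCA of E and F is the node subtending ((E,(I,K),(L,M)),F).
That clade contains 6 terminal taxa: E, F, I, K, L, M.

6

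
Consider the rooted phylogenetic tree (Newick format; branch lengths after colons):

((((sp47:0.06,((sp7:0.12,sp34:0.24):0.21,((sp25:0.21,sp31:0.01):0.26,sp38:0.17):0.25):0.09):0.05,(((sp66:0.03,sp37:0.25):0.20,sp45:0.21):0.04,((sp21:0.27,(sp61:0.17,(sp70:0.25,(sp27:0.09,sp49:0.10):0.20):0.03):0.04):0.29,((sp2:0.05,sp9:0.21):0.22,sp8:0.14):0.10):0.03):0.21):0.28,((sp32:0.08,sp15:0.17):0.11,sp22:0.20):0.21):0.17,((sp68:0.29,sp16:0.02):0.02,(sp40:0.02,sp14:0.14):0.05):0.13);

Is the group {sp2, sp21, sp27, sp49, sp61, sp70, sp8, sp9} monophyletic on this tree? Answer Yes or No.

The most recent common ancestor of these taxa subtends ((sp21,(sp61,(sp70,(sp27,sp49)))),((sp2,sp9),sp8)).
That clade has exactly 8 tips — every listed taxon and nothing else — so the group is monophyletic.

Yes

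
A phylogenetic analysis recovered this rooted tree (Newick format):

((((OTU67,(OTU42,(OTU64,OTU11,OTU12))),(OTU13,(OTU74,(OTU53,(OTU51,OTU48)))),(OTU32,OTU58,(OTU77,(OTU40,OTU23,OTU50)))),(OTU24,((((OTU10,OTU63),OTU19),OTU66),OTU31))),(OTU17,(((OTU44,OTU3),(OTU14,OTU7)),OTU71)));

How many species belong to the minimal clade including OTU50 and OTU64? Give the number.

16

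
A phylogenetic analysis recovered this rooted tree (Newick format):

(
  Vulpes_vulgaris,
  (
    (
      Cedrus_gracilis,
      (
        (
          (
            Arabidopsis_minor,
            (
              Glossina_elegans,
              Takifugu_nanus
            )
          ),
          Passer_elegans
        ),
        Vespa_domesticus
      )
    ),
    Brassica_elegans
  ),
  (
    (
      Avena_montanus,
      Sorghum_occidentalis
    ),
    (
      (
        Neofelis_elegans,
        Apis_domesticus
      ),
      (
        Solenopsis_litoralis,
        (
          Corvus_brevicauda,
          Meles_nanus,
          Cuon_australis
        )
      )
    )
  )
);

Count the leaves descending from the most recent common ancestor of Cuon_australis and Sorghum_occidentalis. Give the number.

8

The MRCA of Cuon_australis and Sorghum_occidentalis is the node subtending ((Avena_montanus,Sorghum_occidentalis),((Neofelis_elegans,Apis_domesticus),(Solenopsis_litoralis,(Corvus_brevicauda,Meles_nanus,Cuon_australis)))).
That clade contains 8 terminal taxa: Apis_domesticus, Avena_montanus, Corvus_brevicauda, Cuon_australis, Meles_nanus, Neofelis_elegans, Solenopsis_litoralis, Sorghum_occidentalis.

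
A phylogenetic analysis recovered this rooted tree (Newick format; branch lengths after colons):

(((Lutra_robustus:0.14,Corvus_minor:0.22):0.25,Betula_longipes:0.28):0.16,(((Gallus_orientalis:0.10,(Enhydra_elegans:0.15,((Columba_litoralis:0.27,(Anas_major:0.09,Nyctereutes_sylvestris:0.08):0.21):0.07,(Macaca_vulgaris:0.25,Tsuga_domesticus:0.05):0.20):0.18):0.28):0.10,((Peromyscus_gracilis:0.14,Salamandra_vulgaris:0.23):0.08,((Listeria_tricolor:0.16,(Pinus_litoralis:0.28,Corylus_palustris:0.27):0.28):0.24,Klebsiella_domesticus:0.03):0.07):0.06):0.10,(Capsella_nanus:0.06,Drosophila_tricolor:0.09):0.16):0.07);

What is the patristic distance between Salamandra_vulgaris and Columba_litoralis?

1.27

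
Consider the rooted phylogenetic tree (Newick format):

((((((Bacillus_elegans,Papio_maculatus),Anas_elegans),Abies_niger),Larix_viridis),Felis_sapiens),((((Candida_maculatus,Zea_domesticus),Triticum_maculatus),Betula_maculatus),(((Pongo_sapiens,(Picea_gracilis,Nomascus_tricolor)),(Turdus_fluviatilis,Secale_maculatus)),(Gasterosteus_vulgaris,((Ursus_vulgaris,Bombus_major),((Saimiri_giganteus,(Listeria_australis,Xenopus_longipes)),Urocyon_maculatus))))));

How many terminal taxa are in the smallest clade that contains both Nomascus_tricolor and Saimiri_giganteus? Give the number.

The MRCA of Nomascus_tricolor and Saimiri_giganteus is the node subtending (((Pongo_sapiens,(Picea_gracilis,Nomascus_tricolor)),(Turdus_fluviatilis,Secale_maculatus)),(Gasterosteus_vulgaris,((Ursus_vulgaris,Bombus_major),((Saimiri_giganteus,(Listeria_australis,Xenopus_longipes)),Urocyon_maculatus)))).
That clade contains 12 terminal taxa: Bombus_major, Gasterosteus_vulgaris, Listeria_australis, Nomascus_tricolor, Picea_gracilis, Pongo_sapiens, Saimiri_giganteus, Secale_maculatus, Turdus_fluviatilis, Urocyon_maculatus, Ursus_vulgaris, Xenopus_longipes.

12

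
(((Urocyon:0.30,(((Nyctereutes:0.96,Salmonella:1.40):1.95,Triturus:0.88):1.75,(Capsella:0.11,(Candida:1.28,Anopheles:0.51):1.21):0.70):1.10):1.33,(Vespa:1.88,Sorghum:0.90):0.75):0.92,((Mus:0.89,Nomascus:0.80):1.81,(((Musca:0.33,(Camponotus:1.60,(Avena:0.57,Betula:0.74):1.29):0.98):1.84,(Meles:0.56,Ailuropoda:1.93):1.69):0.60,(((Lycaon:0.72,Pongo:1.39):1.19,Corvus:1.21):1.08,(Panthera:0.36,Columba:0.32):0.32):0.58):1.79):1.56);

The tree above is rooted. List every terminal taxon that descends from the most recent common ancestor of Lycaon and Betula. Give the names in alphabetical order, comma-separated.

Tracing Lycaon: it sits inside (Lycaon,Pongo).
Tracing Betula: it sits inside (Avena,Betula).
The smallest clade enclosing both is (((Musca,(Camponotus,(Avena,Betula))),(Meles,Ailuropoda)),(((Lycaon,Pongo),Corvus),(Panthera,Columba))); the answer is its 11 terminal taxa in alphabetical order.

Ailuropoda, Avena, Betula, Camponotus, Columba, Corvus, Lycaon, Meles, Musca, Panthera, Pongo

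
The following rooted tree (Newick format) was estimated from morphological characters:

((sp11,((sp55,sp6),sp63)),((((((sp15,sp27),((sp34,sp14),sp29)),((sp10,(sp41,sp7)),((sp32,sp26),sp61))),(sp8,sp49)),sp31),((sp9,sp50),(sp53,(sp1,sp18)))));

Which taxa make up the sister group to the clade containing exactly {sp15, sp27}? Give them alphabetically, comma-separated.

sp14, sp29, sp34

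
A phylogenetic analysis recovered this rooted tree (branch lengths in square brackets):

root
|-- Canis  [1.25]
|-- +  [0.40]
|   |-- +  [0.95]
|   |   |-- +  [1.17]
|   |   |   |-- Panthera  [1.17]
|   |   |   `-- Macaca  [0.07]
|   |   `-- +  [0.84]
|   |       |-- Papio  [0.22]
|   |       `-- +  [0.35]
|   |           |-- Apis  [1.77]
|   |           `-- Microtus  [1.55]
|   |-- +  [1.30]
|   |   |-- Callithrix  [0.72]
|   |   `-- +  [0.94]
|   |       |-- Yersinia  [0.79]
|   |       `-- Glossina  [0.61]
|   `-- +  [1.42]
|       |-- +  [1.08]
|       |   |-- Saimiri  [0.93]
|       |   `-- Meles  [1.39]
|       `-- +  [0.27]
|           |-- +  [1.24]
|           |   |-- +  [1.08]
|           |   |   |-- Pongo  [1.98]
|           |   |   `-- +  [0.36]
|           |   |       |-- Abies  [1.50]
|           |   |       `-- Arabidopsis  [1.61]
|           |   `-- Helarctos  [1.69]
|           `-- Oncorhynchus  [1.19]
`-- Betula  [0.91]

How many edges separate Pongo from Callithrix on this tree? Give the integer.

The MRCA of Pongo and Callithrix is the node subtending (((Panthera,Macaca),(Papio,(Apis,Microtus))),(Callithrix,(Yersinia,Glossina)),((Saimiri,Meles),(((Pongo,(Abies,Arabidopsis)),Helarctos),Oncorhynchus))).
From Pongo up to that node: 5 branches. From Callithrix up to the same node: 2 branches. Total: 5 + 2 = 7.

7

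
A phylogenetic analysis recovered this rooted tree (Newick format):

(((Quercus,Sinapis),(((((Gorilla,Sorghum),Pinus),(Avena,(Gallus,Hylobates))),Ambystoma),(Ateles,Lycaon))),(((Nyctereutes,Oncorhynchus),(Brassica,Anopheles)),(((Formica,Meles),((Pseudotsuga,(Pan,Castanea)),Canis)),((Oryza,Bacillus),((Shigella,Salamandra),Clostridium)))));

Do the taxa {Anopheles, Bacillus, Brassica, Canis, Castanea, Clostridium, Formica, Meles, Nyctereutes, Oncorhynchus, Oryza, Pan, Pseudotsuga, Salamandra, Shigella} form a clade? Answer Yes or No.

Yes

The most recent common ancestor of these taxa subtends (((Nyctereutes,Oncorhynchus),(Brassica,Anopheles)),(((Formica,Meles),((Pseudotsuga,(Pan,Castanea)),Canis)),((Oryza,Bacillus),((Shigella,Salamandra),Clostridium)))).
That clade has exactly 15 tips — every listed taxon and nothing else — so the group is monophyletic.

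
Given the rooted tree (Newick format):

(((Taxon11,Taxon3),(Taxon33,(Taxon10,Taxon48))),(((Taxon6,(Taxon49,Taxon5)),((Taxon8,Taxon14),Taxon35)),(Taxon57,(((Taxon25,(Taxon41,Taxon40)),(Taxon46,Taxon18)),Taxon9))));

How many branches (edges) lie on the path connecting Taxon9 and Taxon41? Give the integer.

The MRCA of Taxon9 and Taxon41 is the node subtending (((Taxon25,(Taxon41,Taxon40)),(Taxon46,Taxon18)),Taxon9).
From Taxon9 up to that node: 1 branch. From Taxon41 up to the same node: 4 branches. Total: 1 + 4 = 5.

5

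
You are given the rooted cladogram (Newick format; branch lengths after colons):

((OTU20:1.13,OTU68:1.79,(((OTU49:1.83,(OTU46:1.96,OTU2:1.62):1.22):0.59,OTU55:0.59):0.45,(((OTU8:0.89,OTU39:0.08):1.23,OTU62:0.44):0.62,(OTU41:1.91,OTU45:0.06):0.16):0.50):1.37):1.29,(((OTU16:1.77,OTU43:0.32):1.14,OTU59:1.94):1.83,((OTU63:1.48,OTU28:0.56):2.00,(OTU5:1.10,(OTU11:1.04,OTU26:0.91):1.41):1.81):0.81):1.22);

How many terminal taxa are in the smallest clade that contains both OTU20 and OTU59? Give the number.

The MRCA of OTU20 and OTU59 is the root, so the clade is the entire tree.
That clade contains 19 terminal taxa: OTU11, OTU16, OTU2, OTU20, OTU26, OTU28, OTU39, OTU41, OTU43, OTU45, OTU46, OTU49, OTU5, OTU55, OTU59, OTU62, OTU63, OTU68, OTU8.

19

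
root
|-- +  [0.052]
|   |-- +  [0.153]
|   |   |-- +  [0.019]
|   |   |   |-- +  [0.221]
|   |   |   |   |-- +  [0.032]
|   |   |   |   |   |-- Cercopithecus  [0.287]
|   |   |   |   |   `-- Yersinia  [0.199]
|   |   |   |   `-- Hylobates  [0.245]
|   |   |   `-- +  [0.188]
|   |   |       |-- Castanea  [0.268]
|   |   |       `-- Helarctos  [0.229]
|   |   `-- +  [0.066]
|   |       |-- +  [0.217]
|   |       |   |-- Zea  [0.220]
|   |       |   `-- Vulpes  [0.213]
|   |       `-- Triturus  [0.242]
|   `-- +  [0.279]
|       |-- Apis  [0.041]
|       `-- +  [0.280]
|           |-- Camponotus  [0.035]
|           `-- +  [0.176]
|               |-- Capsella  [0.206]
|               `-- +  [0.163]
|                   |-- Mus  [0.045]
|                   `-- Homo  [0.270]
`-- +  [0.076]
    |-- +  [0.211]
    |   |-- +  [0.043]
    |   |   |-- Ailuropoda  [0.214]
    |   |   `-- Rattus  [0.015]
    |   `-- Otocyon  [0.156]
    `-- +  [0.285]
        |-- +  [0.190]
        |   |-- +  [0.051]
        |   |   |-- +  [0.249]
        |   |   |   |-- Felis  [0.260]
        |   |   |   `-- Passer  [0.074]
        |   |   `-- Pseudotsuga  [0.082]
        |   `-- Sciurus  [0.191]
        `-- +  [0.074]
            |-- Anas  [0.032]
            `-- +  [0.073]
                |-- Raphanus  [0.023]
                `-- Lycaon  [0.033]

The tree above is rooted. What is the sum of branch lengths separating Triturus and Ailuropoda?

1.057

The path runs Triturus → … → MRCA → … → Ailuropoda; the MRCA is the root of the tree.
Branch lengths along that path: 0.242 + 0.066 + 0.153 + 0.052 + 0.076 + 0.211 + 0.043 + 0.214 = 1.057.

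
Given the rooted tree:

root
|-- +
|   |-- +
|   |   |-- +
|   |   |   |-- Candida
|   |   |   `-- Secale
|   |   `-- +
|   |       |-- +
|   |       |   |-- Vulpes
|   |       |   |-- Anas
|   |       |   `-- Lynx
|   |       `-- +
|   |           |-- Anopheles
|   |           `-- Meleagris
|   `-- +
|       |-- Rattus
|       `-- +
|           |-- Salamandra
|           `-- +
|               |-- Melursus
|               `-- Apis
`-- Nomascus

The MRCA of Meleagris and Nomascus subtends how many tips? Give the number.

12

The MRCA of Meleagris and Nomascus is the root, so the clade is the entire tree.
That clade contains 12 terminal taxa: Anas, Anopheles, Apis, Candida, Lynx, Meleagris, Melursus, Nomascus, Rattus, Salamandra, Secale, Vulpes.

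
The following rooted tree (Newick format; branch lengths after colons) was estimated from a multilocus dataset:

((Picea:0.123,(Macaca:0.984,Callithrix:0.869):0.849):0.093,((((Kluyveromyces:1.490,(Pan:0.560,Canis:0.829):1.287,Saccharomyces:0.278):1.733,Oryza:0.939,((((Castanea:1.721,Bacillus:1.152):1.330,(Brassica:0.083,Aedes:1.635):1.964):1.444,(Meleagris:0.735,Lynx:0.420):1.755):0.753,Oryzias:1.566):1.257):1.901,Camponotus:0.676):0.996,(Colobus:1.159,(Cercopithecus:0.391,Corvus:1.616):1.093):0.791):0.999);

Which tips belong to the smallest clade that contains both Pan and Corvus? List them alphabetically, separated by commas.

Tracing Pan: it sits inside (Pan,Canis).
Tracing Corvus: it sits inside (Cercopithecus,Corvus).
The smallest clade enclosing both is ((((Kluyveromyces,(Pan,Canis),Saccharomyces),Oryza,((((Castanea,Bacillus),(Brassica,Aedes)),(Meleagris,Lynx)),Oryzias)),Camponotus),(Colobus,(Cercopithecus,Corvus))); the answer is its 16 terminal taxa in alphabetical order.

Aedes, Bacillus, Brassica, Camponotus, Canis, Castanea, Cercopithecus, Colobus, Corvus, Kluyveromyces, Lynx, Meleagris, Oryza, Oryzias, Pan, Saccharomyces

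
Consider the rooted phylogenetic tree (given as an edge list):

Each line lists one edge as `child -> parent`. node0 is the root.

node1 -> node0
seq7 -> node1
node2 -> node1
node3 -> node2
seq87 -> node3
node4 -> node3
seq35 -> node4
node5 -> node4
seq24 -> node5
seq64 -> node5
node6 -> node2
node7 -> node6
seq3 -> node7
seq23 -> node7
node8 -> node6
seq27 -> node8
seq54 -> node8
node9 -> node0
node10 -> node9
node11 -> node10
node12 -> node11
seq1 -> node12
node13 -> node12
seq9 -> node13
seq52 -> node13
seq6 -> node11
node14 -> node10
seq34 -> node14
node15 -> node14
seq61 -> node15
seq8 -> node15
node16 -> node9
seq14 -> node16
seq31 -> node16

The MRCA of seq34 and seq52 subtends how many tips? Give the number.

The MRCA of seq34 and seq52 is the node subtending (((seq1,(seq9,seq52)),seq6),(seq34,(seq61,seq8))).
That clade contains 7 terminal taxa: seq1, seq34, seq52, seq6, seq61, seq8, seq9.

7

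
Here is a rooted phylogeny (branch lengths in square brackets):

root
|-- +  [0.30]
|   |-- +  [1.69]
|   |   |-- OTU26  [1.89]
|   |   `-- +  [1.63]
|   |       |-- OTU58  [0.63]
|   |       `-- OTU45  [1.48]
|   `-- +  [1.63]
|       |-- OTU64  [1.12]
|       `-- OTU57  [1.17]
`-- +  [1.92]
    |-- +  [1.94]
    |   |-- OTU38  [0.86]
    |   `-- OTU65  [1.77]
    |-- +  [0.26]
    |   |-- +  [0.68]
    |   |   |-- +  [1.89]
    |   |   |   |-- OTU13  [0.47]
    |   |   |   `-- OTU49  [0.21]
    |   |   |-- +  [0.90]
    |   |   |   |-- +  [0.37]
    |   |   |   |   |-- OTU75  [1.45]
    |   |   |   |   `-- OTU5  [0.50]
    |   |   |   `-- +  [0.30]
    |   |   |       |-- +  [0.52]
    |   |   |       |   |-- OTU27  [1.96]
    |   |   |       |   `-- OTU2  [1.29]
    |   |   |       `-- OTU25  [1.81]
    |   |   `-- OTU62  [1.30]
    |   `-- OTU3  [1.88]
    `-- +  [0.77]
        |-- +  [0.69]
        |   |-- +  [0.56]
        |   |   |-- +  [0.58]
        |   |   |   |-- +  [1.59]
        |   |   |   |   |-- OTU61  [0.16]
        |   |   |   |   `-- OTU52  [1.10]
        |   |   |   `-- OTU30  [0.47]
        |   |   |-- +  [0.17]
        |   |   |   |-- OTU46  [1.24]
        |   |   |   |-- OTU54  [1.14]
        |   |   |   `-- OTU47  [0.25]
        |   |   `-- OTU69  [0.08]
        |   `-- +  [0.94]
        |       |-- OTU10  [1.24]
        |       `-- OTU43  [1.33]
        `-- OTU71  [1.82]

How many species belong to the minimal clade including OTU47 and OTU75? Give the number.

The MRCA of OTU47 and OTU75 is the node subtending ((OTU38,OTU65),(((OTU13,OTU49),((OTU75,OTU5),((OTU27,OTU2),OTU25)),OTU62),OTU3),(((((OTU61,OTU52),OTU30),(OTU46,OTU54,OTU47),OTU69),(OTU10,OTU43)),OTU71)).
That clade contains 21 terminal taxa: OTU10, OTU13, OTU2, OTU25, OTU27, OTU3, OTU30, OTU38, OTU43, OTU46, OTU47, OTU49, OTU5, OTU52, OTU54, OTU61, OTU62, OTU65, OTU69, OTU71, OTU75.

21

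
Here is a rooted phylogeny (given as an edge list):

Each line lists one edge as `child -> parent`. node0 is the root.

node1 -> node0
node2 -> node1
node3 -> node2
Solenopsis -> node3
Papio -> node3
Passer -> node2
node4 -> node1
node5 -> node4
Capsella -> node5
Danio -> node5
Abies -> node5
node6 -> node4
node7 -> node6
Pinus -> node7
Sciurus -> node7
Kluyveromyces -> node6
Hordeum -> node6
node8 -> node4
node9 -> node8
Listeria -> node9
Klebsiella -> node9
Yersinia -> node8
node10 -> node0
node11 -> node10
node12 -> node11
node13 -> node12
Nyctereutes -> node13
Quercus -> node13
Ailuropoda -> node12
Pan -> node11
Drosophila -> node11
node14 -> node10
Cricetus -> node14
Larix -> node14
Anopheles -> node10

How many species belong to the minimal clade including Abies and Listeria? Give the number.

10

The MRCA of Abies and Listeria is the node subtending ((Capsella,Danio,Abies),((Pinus,Sciurus),Kluyveromyces,Hordeum),((Listeria,Klebsiella),Yersinia)).
That clade contains 10 terminal taxa: Abies, Capsella, Danio, Hordeum, Klebsiella, Kluyveromyces, Listeria, Pinus, Sciurus, Yersinia.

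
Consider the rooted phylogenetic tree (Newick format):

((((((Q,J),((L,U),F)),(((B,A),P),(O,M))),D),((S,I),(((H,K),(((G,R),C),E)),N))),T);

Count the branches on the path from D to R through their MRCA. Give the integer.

9

The MRCA of D and R is the node subtending (((((Q,J),((L,U),F)),(((B,A),P),(O,M))),D),((S,I),(((H,K),(((G,R),C),E)),N))).
From D up to that node: 2 branches. From R up to the same node: 7 branches. Total: 2 + 7 = 9.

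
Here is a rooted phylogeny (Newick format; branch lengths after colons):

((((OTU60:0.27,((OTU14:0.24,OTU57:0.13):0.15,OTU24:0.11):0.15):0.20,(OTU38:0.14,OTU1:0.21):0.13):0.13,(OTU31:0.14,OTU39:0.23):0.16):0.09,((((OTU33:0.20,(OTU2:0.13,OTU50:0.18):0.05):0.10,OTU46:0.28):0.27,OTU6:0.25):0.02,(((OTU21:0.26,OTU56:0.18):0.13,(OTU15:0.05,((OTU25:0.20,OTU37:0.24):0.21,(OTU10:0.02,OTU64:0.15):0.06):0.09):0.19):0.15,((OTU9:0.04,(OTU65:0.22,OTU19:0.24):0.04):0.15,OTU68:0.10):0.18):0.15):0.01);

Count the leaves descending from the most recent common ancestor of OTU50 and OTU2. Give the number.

The MRCA of OTU50 and OTU2 is the node subtending (OTU2,OTU50).
That clade contains 2 terminal taxa: OTU2, OTU50.

2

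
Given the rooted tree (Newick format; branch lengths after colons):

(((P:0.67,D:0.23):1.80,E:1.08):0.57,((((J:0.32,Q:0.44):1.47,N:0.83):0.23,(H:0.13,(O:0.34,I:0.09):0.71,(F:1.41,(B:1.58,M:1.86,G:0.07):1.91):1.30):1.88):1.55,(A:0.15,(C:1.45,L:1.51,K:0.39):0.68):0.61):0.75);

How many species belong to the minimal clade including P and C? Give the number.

The MRCA of P and C is the root, so the clade is the entire tree.
That clade contains 17 terminal taxa: A, B, C, D, E, F, G, H, I, J, K, L, M, N, O, P, Q.

17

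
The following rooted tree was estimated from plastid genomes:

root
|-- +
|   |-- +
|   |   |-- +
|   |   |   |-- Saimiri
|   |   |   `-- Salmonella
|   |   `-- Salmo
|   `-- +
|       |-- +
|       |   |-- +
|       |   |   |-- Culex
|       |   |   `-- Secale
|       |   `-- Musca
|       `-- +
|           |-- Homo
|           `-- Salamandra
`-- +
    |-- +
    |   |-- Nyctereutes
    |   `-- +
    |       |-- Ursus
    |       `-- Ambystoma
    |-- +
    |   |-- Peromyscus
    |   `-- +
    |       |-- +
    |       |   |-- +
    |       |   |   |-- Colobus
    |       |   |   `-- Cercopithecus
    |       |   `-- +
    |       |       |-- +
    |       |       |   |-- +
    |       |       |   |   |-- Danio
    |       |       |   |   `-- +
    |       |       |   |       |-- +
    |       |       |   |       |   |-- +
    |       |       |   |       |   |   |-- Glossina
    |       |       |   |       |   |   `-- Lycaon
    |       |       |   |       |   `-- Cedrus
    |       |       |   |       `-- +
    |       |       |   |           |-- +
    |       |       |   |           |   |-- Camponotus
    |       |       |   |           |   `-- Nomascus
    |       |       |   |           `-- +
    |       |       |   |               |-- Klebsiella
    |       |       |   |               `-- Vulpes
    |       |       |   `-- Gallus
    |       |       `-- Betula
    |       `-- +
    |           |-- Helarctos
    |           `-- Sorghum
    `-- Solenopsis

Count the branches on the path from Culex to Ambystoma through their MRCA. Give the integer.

9

The MRCA of Culex and Ambystoma is the root of the tree.
From Culex up to that node: 5 branches. From Ambystoma up to the same node: 4 branches. Total: 5 + 4 = 9.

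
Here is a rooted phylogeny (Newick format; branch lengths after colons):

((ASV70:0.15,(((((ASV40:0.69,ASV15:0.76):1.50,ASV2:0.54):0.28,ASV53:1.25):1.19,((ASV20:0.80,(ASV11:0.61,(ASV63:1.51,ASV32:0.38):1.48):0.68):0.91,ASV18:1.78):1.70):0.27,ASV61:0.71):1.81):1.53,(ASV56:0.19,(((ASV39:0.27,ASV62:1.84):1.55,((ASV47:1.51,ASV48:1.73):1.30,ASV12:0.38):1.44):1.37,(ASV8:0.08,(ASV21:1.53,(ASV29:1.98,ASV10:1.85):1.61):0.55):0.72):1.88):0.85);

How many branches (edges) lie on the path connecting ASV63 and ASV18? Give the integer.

The MRCA of ASV63 and ASV18 is the node subtending ((ASV20,(ASV11,(ASV63,ASV32))),ASV18).
From ASV63 up to that node: 4 branches. From ASV18 up to the same node: 1 branch. Total: 4 + 1 = 5.

5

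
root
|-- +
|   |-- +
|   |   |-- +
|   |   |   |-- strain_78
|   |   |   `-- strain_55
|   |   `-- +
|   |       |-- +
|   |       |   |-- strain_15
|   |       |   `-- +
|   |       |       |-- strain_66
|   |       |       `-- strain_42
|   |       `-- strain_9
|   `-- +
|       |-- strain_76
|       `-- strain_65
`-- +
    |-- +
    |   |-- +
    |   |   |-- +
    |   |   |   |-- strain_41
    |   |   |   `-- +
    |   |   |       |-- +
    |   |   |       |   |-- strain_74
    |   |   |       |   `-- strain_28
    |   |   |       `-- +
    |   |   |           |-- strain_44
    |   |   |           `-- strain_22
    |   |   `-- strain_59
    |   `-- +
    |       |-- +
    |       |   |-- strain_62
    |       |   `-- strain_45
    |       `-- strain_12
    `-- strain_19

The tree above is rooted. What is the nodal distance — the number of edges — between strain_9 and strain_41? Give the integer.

9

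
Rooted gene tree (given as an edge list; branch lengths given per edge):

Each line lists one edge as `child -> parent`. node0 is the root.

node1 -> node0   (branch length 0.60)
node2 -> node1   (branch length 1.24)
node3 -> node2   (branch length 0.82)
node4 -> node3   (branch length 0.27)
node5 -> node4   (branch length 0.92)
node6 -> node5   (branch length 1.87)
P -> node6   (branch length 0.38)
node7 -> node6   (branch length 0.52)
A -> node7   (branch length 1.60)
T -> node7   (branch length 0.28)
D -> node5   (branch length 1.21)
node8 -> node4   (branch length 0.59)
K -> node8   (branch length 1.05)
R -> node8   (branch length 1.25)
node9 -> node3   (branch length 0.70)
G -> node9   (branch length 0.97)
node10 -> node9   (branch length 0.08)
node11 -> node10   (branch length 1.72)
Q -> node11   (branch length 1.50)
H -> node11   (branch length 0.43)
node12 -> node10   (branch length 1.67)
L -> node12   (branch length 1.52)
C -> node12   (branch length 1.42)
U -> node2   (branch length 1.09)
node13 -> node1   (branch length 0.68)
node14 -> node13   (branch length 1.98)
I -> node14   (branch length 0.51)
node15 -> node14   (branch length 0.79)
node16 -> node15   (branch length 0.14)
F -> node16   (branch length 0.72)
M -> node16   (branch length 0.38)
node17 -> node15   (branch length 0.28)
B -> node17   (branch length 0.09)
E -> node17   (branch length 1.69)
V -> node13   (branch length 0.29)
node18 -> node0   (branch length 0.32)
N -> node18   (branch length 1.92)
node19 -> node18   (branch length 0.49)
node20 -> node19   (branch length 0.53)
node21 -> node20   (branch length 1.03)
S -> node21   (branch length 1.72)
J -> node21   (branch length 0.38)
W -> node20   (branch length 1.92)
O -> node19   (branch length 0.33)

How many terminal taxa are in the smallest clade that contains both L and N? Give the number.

The MRCA of L and N is the root, so the clade is the entire tree.
That clade contains 23 terminal taxa: A, B, C, D, E, F, G, H, I, J, K, L, M, N, O, P, Q, R, S, T, U, V, W.

23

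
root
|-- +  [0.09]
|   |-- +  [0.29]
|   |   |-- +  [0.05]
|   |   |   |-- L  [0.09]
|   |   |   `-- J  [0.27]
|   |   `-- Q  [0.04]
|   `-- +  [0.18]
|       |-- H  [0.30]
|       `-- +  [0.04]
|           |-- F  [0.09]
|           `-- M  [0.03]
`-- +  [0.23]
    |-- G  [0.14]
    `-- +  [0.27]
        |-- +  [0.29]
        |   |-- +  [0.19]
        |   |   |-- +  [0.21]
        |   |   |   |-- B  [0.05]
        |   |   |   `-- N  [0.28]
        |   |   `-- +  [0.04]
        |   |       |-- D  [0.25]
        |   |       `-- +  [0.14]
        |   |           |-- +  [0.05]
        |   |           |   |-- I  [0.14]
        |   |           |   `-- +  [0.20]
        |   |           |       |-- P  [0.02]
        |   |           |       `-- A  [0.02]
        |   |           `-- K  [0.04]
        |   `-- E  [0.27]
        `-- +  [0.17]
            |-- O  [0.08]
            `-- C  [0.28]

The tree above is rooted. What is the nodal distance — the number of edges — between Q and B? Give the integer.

The MRCA of Q and B is the root of the tree.
From Q up to that node: 3 branches. From B up to the same node: 6 branches. Total: 3 + 6 = 9.

9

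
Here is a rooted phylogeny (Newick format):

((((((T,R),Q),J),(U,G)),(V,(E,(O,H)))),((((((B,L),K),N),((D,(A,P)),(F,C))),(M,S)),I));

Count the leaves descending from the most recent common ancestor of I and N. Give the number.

12

The MRCA of I and N is the node subtending ((((((B,L),K),N),((D,(A,P)),(F,C))),(M,S)),I).
That clade contains 12 terminal taxa: A, B, C, D, F, I, K, L, M, N, P, S.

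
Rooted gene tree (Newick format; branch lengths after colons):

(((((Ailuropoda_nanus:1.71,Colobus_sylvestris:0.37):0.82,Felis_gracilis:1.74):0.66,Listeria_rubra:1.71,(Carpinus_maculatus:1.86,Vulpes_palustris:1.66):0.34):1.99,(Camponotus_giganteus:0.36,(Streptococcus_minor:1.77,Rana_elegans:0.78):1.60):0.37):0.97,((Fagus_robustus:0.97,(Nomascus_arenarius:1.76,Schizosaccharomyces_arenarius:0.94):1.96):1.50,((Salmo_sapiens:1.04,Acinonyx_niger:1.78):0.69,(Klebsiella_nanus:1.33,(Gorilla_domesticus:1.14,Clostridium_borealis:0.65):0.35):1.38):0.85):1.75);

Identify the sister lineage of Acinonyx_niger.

Acinonyx_niger attaches to the tree at the node subtending (Salmo_sapiens,Acinonyx_niger).
The other lineage descending from that same node — the sister group — is the single tip Salmo_sapiens.

Salmo_sapiens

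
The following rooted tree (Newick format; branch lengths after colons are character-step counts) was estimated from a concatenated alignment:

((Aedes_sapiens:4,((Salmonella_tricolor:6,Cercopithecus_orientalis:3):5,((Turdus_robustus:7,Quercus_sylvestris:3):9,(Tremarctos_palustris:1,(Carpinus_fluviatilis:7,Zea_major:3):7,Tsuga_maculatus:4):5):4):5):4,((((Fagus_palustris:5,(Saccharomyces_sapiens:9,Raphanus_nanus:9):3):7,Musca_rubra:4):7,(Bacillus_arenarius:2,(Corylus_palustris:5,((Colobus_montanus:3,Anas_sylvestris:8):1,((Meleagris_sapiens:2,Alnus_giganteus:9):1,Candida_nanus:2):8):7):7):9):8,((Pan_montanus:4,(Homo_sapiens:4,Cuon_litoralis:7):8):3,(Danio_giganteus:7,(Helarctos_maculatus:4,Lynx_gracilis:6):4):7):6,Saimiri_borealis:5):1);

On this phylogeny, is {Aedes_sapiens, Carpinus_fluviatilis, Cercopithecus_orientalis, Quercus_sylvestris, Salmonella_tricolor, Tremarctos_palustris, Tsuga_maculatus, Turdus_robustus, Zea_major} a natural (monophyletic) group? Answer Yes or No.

Yes

The most recent common ancestor of these taxa subtends (Aedes_sapiens,((Salmonella_tricolor,Cercopithecus_orientalis),((Turdus_robustus,Quercus_sylvestris),(Tremarctos_palustris,(Carpinus_fluviatilis,Zea_major),Tsuga_maculatus)))).
That clade has exactly 9 tips — every listed taxon and nothing else — so the group is monophyletic.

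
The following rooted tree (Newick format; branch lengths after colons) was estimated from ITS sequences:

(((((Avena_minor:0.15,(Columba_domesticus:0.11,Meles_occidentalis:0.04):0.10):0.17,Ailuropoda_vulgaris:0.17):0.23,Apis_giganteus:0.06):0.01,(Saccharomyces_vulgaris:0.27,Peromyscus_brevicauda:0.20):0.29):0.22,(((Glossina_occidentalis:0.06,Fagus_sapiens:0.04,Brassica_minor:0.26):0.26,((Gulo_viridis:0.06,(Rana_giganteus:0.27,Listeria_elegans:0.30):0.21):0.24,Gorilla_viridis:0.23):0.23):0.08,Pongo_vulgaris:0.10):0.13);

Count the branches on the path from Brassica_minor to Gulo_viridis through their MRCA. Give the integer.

The MRCA of Brassica_minor and Gulo_viridis is the node subtending ((Glossina_occidentalis,Fagus_sapiens,Brassica_minor),((Gulo_viridis,(Rana_giganteus,Listeria_elegans)),Gorilla_viridis)).
From Brassica_minor up to that node: 2 branches. From Gulo_viridis up to the same node: 3 branches. Total: 2 + 3 = 5.

5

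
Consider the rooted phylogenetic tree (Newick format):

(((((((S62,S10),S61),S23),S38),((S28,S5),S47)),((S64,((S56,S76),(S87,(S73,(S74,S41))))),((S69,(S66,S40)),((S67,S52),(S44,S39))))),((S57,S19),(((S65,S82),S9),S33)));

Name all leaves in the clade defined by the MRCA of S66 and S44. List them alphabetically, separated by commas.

S39, S40, S44, S52, S66, S67, S69

Tracing S66: it sits inside (S66,S40).
Tracing S44: it sits inside (S44,S39).
The smallest clade enclosing both is ((S69,(S66,S40)),((S67,S52),(S44,S39))); the answer is its 7 terminal taxa in alphabetical order.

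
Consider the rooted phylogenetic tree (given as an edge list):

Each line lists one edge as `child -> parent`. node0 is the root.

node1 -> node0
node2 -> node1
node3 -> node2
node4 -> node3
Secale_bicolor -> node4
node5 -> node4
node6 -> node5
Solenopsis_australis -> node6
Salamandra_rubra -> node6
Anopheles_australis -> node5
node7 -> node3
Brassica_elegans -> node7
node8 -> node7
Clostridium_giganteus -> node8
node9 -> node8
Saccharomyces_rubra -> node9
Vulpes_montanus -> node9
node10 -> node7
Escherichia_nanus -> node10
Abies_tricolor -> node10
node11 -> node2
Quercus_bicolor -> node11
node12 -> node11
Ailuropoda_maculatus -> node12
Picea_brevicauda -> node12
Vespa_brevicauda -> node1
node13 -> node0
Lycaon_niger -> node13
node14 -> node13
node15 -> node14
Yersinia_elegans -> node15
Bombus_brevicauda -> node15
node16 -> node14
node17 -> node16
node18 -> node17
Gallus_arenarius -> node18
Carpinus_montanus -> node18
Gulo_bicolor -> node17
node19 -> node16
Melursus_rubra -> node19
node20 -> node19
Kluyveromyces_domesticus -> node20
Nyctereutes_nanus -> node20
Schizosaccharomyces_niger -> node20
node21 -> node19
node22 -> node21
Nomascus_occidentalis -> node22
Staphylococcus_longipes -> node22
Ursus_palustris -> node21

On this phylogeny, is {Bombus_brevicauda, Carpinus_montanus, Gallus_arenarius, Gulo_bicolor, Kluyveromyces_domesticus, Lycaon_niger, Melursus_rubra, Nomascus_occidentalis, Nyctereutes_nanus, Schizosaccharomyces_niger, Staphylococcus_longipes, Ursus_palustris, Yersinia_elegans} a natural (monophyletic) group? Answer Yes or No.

Yes

The most recent common ancestor of these taxa subtends (Lycaon_niger,((Yersinia_elegans,Bombus_brevicauda),(((Gallus_arenarius,Carpinus_montanus),Gulo_bicolor),(Melursus_rubra,(Kluyveromyces_domesticus,Nyctereutes_nanus,Schizosaccharomyces_niger),((Nomascus_occidentalis,Staphylococcus_longipes),Ursus_palustris))))).
That clade has exactly 13 tips — every listed taxon and nothing else — so the group is monophyletic.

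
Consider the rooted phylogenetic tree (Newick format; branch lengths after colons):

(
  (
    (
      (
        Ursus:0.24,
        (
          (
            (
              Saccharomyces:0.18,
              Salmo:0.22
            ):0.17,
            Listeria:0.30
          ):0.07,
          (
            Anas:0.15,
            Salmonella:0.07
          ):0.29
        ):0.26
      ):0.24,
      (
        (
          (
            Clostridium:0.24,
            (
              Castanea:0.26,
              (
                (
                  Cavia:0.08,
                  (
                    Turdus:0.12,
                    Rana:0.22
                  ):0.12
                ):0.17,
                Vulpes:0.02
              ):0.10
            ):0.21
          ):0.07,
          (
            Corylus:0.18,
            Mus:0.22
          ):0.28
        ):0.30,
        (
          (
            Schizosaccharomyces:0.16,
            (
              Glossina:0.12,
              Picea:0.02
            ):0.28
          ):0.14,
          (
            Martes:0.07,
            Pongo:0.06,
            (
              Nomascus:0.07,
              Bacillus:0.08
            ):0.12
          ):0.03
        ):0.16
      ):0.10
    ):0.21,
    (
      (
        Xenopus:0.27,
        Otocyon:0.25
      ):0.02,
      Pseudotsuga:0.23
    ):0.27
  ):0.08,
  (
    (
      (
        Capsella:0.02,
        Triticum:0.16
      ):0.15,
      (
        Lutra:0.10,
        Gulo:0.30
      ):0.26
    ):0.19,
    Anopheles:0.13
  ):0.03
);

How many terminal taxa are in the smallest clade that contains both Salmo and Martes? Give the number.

21

The MRCA of Salmo and Martes is the node subtending ((Ursus,(((Saccharomyces,Salmo),Listeria),(Anas,Salmonella))),(((Clostridium,(Castanea,((Cavia,(Turdus,Rana)),Vulpes))),(Corylus,Mus)),((Schizosaccharomyces,(Glossina,Picea)),(Martes,Pongo,(Nomascus,Bacillus))))).
That clade contains 21 terminal taxa: Anas, Bacillus, Castanea, Cavia, Clostridium, Corylus, Glossina, Listeria, Martes, Mus, Nomascus, Picea, Pongo, Rana, Saccharomyces, Salmo, Salmonella, Schizosaccharomyces, Turdus, Ursus, Vulpes.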